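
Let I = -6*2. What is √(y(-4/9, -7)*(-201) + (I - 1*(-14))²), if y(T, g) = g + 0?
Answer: √1411 ≈ 37.563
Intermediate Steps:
y(T, g) = g
I = -12
√(y(-4/9, -7)*(-201) + (I - 1*(-14))²) = √(-7*(-201) + (-12 - 1*(-14))²) = √(1407 + (-12 + 14)²) = √(1407 + 2²) = √(1407 + 4) = √1411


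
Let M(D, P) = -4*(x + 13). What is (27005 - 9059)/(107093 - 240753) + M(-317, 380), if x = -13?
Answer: -8973/66830 ≈ -0.13427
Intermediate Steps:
M(D, P) = 0 (M(D, P) = -4*(-13 + 13) = -4*0 = 0)
(27005 - 9059)/(107093 - 240753) + M(-317, 380) = (27005 - 9059)/(107093 - 240753) + 0 = 17946/(-133660) + 0 = 17946*(-1/133660) + 0 = -8973/66830 + 0 = -8973/66830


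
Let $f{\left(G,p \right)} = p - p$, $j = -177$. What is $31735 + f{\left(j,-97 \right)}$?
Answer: $31735$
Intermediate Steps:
$f{\left(G,p \right)} = 0$
$31735 + f{\left(j,-97 \right)} = 31735 + 0 = 31735$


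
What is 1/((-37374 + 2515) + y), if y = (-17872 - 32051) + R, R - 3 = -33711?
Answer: -1/118490 ≈ -8.4395e-6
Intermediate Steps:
R = -33708 (R = 3 - 33711 = -33708)
y = -83631 (y = (-17872 - 32051) - 33708 = -49923 - 33708 = -83631)
1/((-37374 + 2515) + y) = 1/((-37374 + 2515) - 83631) = 1/(-34859 - 83631) = 1/(-118490) = -1/118490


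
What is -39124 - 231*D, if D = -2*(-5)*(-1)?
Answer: -36814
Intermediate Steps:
D = -10 (D = 10*(-1) = -10)
-39124 - 231*D = -39124 - 231*(-10) = -39124 - 1*(-2310) = -39124 + 2310 = -36814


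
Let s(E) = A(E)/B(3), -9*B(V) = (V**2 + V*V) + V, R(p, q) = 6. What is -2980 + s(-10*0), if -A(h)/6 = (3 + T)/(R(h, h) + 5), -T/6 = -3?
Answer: -32726/11 ≈ -2975.1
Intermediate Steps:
T = 18 (T = -6*(-3) = 18)
B(V) = -2*V**2/9 - V/9 (B(V) = -((V**2 + V*V) + V)/9 = -((V**2 + V**2) + V)/9 = -(2*V**2 + V)/9 = -(V + 2*V**2)/9 = -2*V**2/9 - V/9)
A(h) = -126/11 (A(h) = -6*(3 + 18)/(6 + 5) = -126/11)
s(E) = 54/11 (s(E) = -126*(-3/(1 + 2*3))/11 = -126*(-3/(1 + 6))/11 = -126/(11*((-1/9*3*7))) = -126/(11*(-7/3)) = -126/11*(-3/7) = 54/11)
-2980 + s(-10*0) = -2980 + 54/11 = -32726/11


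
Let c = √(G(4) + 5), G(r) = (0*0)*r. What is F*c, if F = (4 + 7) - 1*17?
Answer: -6*√5 ≈ -13.416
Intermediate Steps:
G(r) = 0 (G(r) = 0*r = 0)
F = -6 (F = 11 - 17 = -6)
c = √5 (c = √(0 + 5) = √5 ≈ 2.2361)
F*c = -6*√5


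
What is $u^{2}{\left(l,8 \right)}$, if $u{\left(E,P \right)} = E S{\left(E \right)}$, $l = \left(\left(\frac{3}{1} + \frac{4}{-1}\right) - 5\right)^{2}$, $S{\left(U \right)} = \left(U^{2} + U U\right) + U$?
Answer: $8950673664$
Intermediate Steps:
$S{\left(U \right)} = U + 2 U^{2}$ ($S{\left(U \right)} = \left(U^{2} + U^{2}\right) + U = 2 U^{2} + U = U + 2 U^{2}$)
$l = 36$ ($l = \left(\left(3 \cdot 1 + 4 \left(-1\right)\right) - 5\right)^{2} = \left(\left(3 - 4\right) - 5\right)^{2} = \left(-1 - 5\right)^{2} = \left(-6\right)^{2} = 36$)
$u{\left(E,P \right)} = E^{2} \left(1 + 2 E\right)$ ($u{\left(E,P \right)} = E E \left(1 + 2 E\right) = E^{2} \left(1 + 2 E\right)$)
$u^{2}{\left(l,8 \right)} = \left(36^{2} \left(1 + 2 \cdot 36\right)\right)^{2} = \left(1296 \left(1 + 72\right)\right)^{2} = \left(1296 \cdot 73\right)^{2} = 94608^{2} = 8950673664$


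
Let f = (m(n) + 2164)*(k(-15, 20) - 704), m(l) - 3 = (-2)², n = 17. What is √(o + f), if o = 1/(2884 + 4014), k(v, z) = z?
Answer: I*√70658156966558/6898 ≈ 1218.6*I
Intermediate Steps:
m(l) = 7 (m(l) = 3 + (-2)² = 3 + 4 = 7)
f = -1484964 (f = (7 + 2164)*(20 - 704) = 2171*(-684) = -1484964)
o = 1/6898 ≈ 0.00014497
√(o + f) = √(1/6898 - 1484964) = √(-10243281671/6898) = I*√70658156966558/6898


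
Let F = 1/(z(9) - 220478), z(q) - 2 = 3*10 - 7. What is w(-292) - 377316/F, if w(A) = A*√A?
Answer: 83180444148 - 584*I*√73 ≈ 8.318e+10 - 4989.7*I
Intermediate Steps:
z(q) = 25 (z(q) = 2 + (3*10 - 7) = 2 + (30 - 7) = 2 + 23 = 25)
w(A) = A^(3/2)
F = -1/220453 (F = 1/(25 - 220478) = 1/(-220453) = -1/220453 ≈ -4.5361e-6)
w(-292) - 377316/F = (-292)^(3/2) - 377316/(-1/220453) = -584*I*√73 - 377316*(-220453) = -584*I*√73 - 1*(-83180444148) = -584*I*√73 + 83180444148 = 83180444148 - 584*I*√73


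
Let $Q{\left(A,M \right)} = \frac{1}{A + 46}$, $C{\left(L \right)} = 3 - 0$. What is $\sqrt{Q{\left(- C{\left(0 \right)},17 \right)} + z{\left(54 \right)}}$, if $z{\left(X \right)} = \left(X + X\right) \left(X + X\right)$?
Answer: $\frac{\sqrt{21566779}}{43} \approx 108.0$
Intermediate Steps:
$C{\left(L \right)} = 3$ ($C{\left(L \right)} = 3 + 0 = 3$)
$z{\left(X \right)} = 4 X^{2}$ ($z{\left(X \right)} = 2 X 2 X = 4 X^{2}$)
$Q{\left(A,M \right)} = \frac{1}{46 + A}$
$\sqrt{Q{\left(- C{\left(0 \right)},17 \right)} + z{\left(54 \right)}} = \sqrt{\frac{1}{46 - 3} + 4 \cdot 54^{2}} = \sqrt{\frac{1}{46 - 3} + 4 \cdot 2916} = \sqrt{\frac{1}{43} + 11664} = \sqrt{\frac{501553}{43}} = \frac{\sqrt{21566779}}{43}$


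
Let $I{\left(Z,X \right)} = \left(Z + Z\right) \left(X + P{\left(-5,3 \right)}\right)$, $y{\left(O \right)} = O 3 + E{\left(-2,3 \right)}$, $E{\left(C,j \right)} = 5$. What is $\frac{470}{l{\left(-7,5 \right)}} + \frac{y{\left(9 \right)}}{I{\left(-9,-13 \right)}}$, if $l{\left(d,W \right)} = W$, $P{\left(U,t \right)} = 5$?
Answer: $\frac{848}{9} \approx 94.222$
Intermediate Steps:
$y{\left(O \right)} = 5 + 3 O$ ($y{\left(O \right)} = O 3 + 5 = 3 O + 5 = 5 + 3 O$)
$I{\left(Z,X \right)} = 2 Z \left(5 + X\right)$ ($I{\left(Z,X \right)} = \left(Z + Z\right) \left(X + 5\right) = 2 Z \left(5 + X\right)$)
$\frac{470}{l{\left(-7,5 \right)}} + \frac{y{\left(9 \right)}}{I{\left(-9,-13 \right)}} = \frac{470}{5} + \frac{5 + 3 \cdot 9}{2 \left(-9\right) \left(5 - 13\right)} = 470 \cdot \frac{1}{5} + \frac{5 + 27}{2 \left(-9\right) \left(-8\right)} = 94 + \frac{32}{144} = 94 + 32 \cdot \frac{1}{144} = 94 + \frac{2}{9} = \frac{848}{9}$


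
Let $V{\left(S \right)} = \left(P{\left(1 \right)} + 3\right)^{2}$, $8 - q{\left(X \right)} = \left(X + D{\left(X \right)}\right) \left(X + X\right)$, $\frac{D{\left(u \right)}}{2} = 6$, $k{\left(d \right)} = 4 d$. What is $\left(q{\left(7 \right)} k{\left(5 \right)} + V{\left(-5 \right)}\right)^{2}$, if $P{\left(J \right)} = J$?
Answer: $26460736$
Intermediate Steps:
$D{\left(u \right)} = 12$ ($D{\left(u \right)} = 2 \cdot 6 = 12$)
$q{\left(X \right)} = 8 - 2 X \left(12 + X\right)$ ($q{\left(X \right)} = 8 - \left(X + 12\right) \left(X + X\right) = 8 - \left(12 + X\right) 2 X = 8 - 2 X \left(12 + X\right)$)
$V{\left(S \right)} = 16$ ($V{\left(S \right)} = \left(1 + 3\right)^{2} = 4^{2} = 16$)
$\left(q{\left(7 \right)} k{\left(5 \right)} + V{\left(-5 \right)}\right)^{2} = \left(\left(8 - 168 - 2 \cdot 7^{2}\right) 4 \cdot 5 + 16\right)^{2} = \left(\left(8 - 168 - 98\right) 20 + 16\right)^{2} = \left(\left(-258\right) 20 + 16\right)^{2} = \left(-5160 + 16\right)^{2} = \left(-5144\right)^{2} = 26460736$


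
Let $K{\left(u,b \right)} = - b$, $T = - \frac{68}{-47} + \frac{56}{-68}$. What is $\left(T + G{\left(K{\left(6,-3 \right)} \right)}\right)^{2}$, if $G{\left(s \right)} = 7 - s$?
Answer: $\frac{13645636}{638401} \approx 21.375$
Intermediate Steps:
$T = \frac{498}{799}$ ($T = \left(-68\right) \left(- \frac{1}{47}\right) + 56 \left(- \frac{1}{68}\right) = \frac{68}{47} - \frac{14}{17} = \frac{498}{799} \approx 0.62328$)
$\left(T + G{\left(K{\left(6,-3 \right)} \right)}\right)^{2} = \left(\frac{498}{799} + \left(7 - \left(-1\right) \left(-3\right)\right)\right)^{2} = \left(\frac{498}{799} + \left(7 - 3\right)\right)^{2} = \left(\frac{498}{799} + 4\right)^{2} = \left(\frac{3694}{799}\right)^{2} = \frac{13645636}{638401}$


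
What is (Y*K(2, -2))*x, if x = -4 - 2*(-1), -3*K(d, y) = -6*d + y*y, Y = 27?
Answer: -144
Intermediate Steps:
K(d, y) = 2*d - y²/3 (K(d, y) = -(-6*d + y*y)/3 = -(-6*d + y²)/3 = -(y² - 6*d)/3 = 2*d - y²/3)
x = -2 (x = -4 + 2 = -2)
(Y*K(2, -2))*x = (27*(2*2 - ⅓*(-2)²))*(-2) = (27*(4 - ⅓*4))*(-2) = (27*(4 - 4/3))*(-2) = (27*(8/3))*(-2) = 72*(-2) = -144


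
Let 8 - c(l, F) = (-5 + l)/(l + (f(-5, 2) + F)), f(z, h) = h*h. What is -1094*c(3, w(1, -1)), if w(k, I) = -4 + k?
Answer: -9299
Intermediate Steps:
f(z, h) = h²
c(l, F) = 8 - (-5 + l)/(4 + F + l) (c(l, F) = 8 - (-5 + l)/(l + (2² + F)) = 8 - (-5 + l)/(l + (4 + F)) = 8 - (-5 + l)/(4 + F + l))
-1094*c(3, w(1, -1)) = -1094*(37 + 7*3 + 8*(-4 + 1))/(4 + (-4 + 1) + 3) = -1094*(37 + 21 + 8*(-3))/(4 - 3 + 3) = -1094*(37 + 21 - 24)/4 = -547*34/2 = -1094*17/2 = -9299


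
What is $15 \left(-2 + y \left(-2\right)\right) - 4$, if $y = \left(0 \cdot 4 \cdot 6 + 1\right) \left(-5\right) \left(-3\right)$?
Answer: $-484$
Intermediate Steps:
$y = 15$ ($y = \left(0 \cdot 6 + 1\right) \left(-5\right) \left(-3\right) = \left(0 + 1\right) \left(-5\right) \left(-3\right) = 1 \left(-5\right) \left(-3\right) = \left(-5\right) \left(-3\right) = 15$)
$15 \left(-2 + y \left(-2\right)\right) - 4 = 15 \left(-2 + 15 \left(-2\right)\right) - 4 = 15 \left(-2 - 30\right) - 4 = 15 \left(-32\right) - 4 = -480 - 4 = -484$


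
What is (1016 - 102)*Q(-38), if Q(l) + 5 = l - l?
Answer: -4570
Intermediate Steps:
Q(l) = -5 (Q(l) = -5 + (l - l) = -5 + 0 = -5)
(1016 - 102)*Q(-38) = (1016 - 102)*(-5) = 914*(-5) = -4570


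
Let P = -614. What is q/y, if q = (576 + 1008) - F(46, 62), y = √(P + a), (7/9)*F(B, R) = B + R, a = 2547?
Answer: 10116*√1933/13531 ≈ 32.870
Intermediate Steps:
F(B, R) = 9*B/7 + 9*R/7 (F(B, R) = 9*(B + R)/7 = 9*B/7 + 9*R/7)
y = √1933 (y = √(-614 + 2547) = √1933 ≈ 43.966)
q = 10116/7 (q = (576 + 1008) - ((9/7)*46 + (9/7)*62) = 1584 - (414/7 + 558/7) = 1584 - 1*972/7 = 1584 - 972/7 = 10116/7 ≈ 1445.1)
q/y = 10116/(7*(√1933)) = 10116*(√1933/1933)/7 = 10116*√1933/13531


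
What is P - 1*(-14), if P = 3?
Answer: 17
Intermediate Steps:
P - 1*(-14) = 3 - 1*(-14) = 3 + 14 = 17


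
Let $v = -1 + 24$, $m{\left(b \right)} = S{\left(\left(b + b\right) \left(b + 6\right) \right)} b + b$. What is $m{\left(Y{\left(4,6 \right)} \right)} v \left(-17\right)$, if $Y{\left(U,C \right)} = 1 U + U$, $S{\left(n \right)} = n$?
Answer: $-703800$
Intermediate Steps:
$Y{\left(U,C \right)} = 2 U$ ($Y{\left(U,C \right)} = U + U = 2 U$)
$m{\left(b \right)} = b + 2 b^{2} \left(6 + b\right)$ ($m{\left(b \right)} = \left(b + b\right) \left(b + 6\right) b + b = 2 b \left(6 + b\right) b + b = 2 b^{2} \left(6 + b\right) + b = b + 2 b^{2} \left(6 + b\right)$)
$v = 23$
$m{\left(Y{\left(4,6 \right)} \right)} v \left(-17\right) = 2 \cdot 4 \left(1 + 2 \cdot 2 \cdot 4 \left(6 + 2 \cdot 4\right)\right) 23 \left(-17\right) = 8 \left(1 + 2 \cdot 8 \left(6 + 8\right)\right) 23 \left(-17\right) = 8 \left(1 + 2 \cdot 8 \cdot 14\right) 23 \left(-17\right) = 8 \left(1 + 224\right) 23 \left(-17\right) = 8 \cdot 225 \cdot 23 \left(-17\right) = 1800 \cdot 23 \left(-17\right) = 41400 \left(-17\right) = -703800$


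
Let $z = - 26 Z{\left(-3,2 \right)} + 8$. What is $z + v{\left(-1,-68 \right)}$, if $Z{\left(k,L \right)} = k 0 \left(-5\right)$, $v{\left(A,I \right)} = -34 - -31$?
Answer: $5$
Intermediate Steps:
$v{\left(A,I \right)} = -3$ ($v{\left(A,I \right)} = -34 + 31 = -3$)
$Z{\left(k,L \right)} = 0$ ($Z{\left(k,L \right)} = 0 \left(-5\right) = 0$)
$z = 8$ ($z = \left(-26\right) 0 + 8 = 0 + 8 = 8$)
$z + v{\left(-1,-68 \right)} = 8 - 3 = 5$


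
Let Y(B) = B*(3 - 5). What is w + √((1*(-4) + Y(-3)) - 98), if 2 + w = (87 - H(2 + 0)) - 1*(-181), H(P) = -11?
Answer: 277 + 4*I*√6 ≈ 277.0 + 9.798*I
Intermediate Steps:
Y(B) = -2*B (Y(B) = B*(-2) = -2*B)
w = 277 (w = -2 + ((87 - 1*(-11)) - 1*(-181)) = -2 + ((87 + 11) + 181) = -2 + (98 + 181) = -2 + 279 = 277)
w + √((1*(-4) + Y(-3)) - 98) = 277 + √((1*(-4) - 2*(-3)) - 98) = 277 + √((-4 + 6) - 98) = 277 + √(2 - 98) = 277 + √(-96) = 277 + 4*I*√6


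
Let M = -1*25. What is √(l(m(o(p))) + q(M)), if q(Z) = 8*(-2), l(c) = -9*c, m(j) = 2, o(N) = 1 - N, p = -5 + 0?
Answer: I*√34 ≈ 5.8309*I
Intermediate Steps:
p = -5
M = -25
q(Z) = -16
√(l(m(o(p))) + q(M)) = √(-9*2 - 16) = √(-18 - 16) = √(-34) = I*√34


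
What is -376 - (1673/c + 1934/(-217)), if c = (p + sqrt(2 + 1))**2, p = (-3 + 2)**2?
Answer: -442699/217 + 1673*sqrt(3)/2 ≈ -591.23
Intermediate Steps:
p = 1 (p = (-1)**2 = 1)
c = (1 + sqrt(3))**2 (c = (1 + sqrt(2 + 1))**2 = (1 + sqrt(3))**2 ≈ 7.4641)
-376 - (1673/c + 1934/(-217)) = -376 - (1673/((1 + sqrt(3))**2) + 1934/(-217)) = -376 - (1673/(1 + sqrt(3))**2 + 1934*(-1/217)) = -376 - (1673/(1 + sqrt(3))**2 - 1934/217) = -376 - (-1934/217 + 1673/(1 + sqrt(3))**2) = -376 + (1934/217 - 1673/(1 + sqrt(3))**2) = -79658/217 - 1673/(1 + sqrt(3))**2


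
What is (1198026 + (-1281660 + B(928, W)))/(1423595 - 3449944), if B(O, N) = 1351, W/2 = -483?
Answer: 82283/2026349 ≈ 0.040606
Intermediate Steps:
W = -966 (W = 2*(-483) = -966)
(1198026 + (-1281660 + B(928, W)))/(1423595 - 3449944) = (1198026 + (-1281660 + 1351))/(1423595 - 3449944) = (1198026 - 1280309)/(-2026349) = -82283*(-1/2026349) = 82283/2026349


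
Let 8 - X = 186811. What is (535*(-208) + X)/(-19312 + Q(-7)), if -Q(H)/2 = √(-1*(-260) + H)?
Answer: 479714908/31079361 - 99361*√253/62158722 ≈ 15.410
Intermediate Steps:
X = -186803 (X = 8 - 1*186811 = 8 - 186811 = -186803)
Q(H) = -2*√(260 + H) (Q(H) = -2*√(-1*(-260) + H) = -2*√(260 + H))
(535*(-208) + X)/(-19312 + Q(-7)) = (535*(-208) - 186803)/(-19312 - 2*√(260 - 7)) = (-111280 - 186803)/(-19312 - 2*√253) = -298083/(-19312 - 2*√253)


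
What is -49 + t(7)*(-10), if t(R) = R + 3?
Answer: -149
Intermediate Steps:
t(R) = 3 + R
-49 + t(7)*(-10) = -49 + (3 + 7)*(-10) = -49 + 10*(-10) = -49 - 100 = -149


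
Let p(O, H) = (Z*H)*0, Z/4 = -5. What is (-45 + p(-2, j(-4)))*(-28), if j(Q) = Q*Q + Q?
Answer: 1260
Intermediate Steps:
Z = -20 (Z = 4*(-5) = -20)
j(Q) = Q + Q² (j(Q) = Q² + Q = Q + Q²)
p(O, H) = 0 (p(O, H) = -20*H*0 = 0)
(-45 + p(-2, j(-4)))*(-28) = (-45 + 0)*(-28) = -45*(-28) = 1260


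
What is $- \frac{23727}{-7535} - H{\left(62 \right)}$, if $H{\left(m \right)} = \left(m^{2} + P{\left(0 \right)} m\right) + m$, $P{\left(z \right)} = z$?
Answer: $- \frac{2673453}{685} \approx -3902.9$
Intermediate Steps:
$H{\left(m \right)} = m + m^{2}$ ($H{\left(m \right)} = \left(m^{2} + 0 m\right) + m = \left(m^{2} + 0\right) + m = m^{2} + m = m + m^{2}$)
$- \frac{23727}{-7535} - H{\left(62 \right)} = - \frac{23727}{-7535} - 62 \left(1 + 62\right) = \left(-23727\right) \left(- \frac{1}{7535}\right) - 62 \cdot 63 = \frac{2157}{685} - 3906 = - \frac{2673453}{685}$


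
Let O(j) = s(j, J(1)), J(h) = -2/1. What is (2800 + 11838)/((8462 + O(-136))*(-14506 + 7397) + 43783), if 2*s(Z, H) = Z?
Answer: -14638/59629163 ≈ -0.00024548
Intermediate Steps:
J(h) = -2 (J(h) = -2*1 = -2)
s(Z, H) = Z/2
O(j) = j/2
(2800 + 11838)/((8462 + O(-136))*(-14506 + 7397) + 43783) = (2800 + 11838)/((8462 + (½)*(-136))*(-14506 + 7397) + 43783) = 14638/((8462 - 68)*(-7109) + 43783) = 14638/(8394*(-7109) + 43783) = 14638/(-59672946 + 43783) = 14638/(-59629163) = 14638*(-1/59629163) = -14638/59629163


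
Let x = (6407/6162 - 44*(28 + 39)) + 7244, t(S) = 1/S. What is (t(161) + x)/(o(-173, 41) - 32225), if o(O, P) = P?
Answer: -4263021961/31929167088 ≈ -0.13351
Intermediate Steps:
x = 26478359/6162 (x = (6407*(1/6162) - 44*67) + 7244 = (6407/6162 - 2948) + 7244 = -18159169/6162 + 7244 = 26478359/6162 ≈ 4297.0)
(t(161) + x)/(o(-173, 41) - 32225) = (1/161 + 26478359/6162)/(41 - 32225) = (1/161 + 26478359/6162)/(-32184) = (4263021961/992082)*(-1/32184) = -4263021961/31929167088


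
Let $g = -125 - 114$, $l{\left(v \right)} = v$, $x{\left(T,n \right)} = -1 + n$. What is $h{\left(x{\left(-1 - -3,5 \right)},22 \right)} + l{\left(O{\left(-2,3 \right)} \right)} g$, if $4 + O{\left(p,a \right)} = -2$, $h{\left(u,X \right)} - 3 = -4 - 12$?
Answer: $1421$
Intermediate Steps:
$h{\left(u,X \right)} = -13$ ($h{\left(u,X \right)} = 3 - 16 = -13$)
$O{\left(p,a \right)} = -6$ ($O{\left(p,a \right)} = -4 - 2 = -6$)
$g = -239$
$h{\left(x{\left(-1 - -3,5 \right)},22 \right)} + l{\left(O{\left(-2,3 \right)} \right)} g = -13 - -1434 = -13 + 1434 = 1421$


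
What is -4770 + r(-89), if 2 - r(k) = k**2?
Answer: -12689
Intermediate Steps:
r(k) = 2 - k**2
-4770 + r(-89) = -4770 + (2 - 1*(-89)**2) = -4770 + (2 - 1*7921) = -4770 + (2 - 7921) = -4770 - 7919 = -12689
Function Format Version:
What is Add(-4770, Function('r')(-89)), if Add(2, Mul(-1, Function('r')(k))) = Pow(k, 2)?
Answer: -12689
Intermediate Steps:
Function('r')(k) = Add(2, Mul(-1, Pow(k, 2)))
Add(-4770, Function('r')(-89)) = Add(-4770, Add(2, Mul(-1, Pow(-89, 2)))) = Add(-4770, Add(2, Mul(-1, 7921))) = Add(-4770, Add(2, -7921)) = Add(-4770, -7919) = -12689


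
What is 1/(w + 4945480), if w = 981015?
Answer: 1/5926495 ≈ 1.6873e-7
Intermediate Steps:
1/(w + 4945480) = 1/(981015 + 4945480) = 1/5926495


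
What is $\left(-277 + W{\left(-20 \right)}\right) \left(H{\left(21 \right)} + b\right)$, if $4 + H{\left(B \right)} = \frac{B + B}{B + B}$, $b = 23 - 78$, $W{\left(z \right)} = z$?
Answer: $17226$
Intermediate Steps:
$b = -55$ ($b = 23 - 78 = -55$)
$H{\left(B \right)} = -3$ ($H{\left(B \right)} = -4 + \frac{B + B}{B + B} = -4 + \frac{2 B}{2 B} = -4 + 2 B \frac{1}{2 B} = -4 + 1 = -3$)
$\left(-277 + W{\left(-20 \right)}\right) \left(H{\left(21 \right)} + b\right) = \left(-277 - 20\right) \left(-3 - 55\right) = \left(-297\right) \left(-58\right) = 17226$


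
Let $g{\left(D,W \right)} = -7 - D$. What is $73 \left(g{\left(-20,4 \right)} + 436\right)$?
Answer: $32777$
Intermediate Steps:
$73 \left(g{\left(-20,4 \right)} + 436\right) = 73 \left(\left(-7 - -20\right) + 436\right) = 73 \left(\left(-7 + 20\right) + 436\right) = 73 \left(13 + 436\right) = 73 \cdot 449 = 32777$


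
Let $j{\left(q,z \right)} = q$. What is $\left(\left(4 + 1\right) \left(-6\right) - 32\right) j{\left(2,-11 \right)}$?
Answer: $-124$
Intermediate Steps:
$\left(\left(4 + 1\right) \left(-6\right) - 32\right) j{\left(2,-11 \right)} = \left(\left(4 + 1\right) \left(-6\right) - 32\right) 2 = \left(5 \left(-6\right) - 32\right) 2 = \left(-30 - 32\right) 2 = \left(-62\right) 2 = -124$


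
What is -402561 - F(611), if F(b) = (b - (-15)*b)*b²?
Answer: -3649988657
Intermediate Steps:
F(b) = 16*b³ (F(b) = (b + 15*b)*b² = (16*b)*b² = 16*b³)
-402561 - F(611) = -402561 - 16*611³ = -402561 - 16*228099131 = -402561 - 1*3649586096 = -402561 - 3649586096 = -3649988657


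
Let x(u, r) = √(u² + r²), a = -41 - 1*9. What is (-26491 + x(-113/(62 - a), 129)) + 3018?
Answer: -23473 + √208757473/112 ≈ -23344.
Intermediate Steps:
a = -50 (a = -41 - 9 = -50)
x(u, r) = √(r² + u²)
(-26491 + x(-113/(62 - a), 129)) + 3018 = (-26491 + √(129² + (-113/(62 - 1*(-50)))²)) + 3018 = (-26491 + √(16641 + (-113/(62 + 50))²)) + 3018 = (-26491 + √(16641 + (-113/112)²)) + 3018 = (-26491 + √(16641 + 12769/12544)) + 3018 = (-26491 + √(208757473/12544)) + 3018 = (-26491 + √208757473/112) + 3018 = -23473 + √208757473/112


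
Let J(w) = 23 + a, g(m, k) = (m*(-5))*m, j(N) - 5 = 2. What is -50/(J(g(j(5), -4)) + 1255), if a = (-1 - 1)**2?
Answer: -25/641 ≈ -0.039002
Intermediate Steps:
j(N) = 7 (j(N) = 5 + 2 = 7)
a = 4 (a = (-2)**2 = 4)
g(m, k) = -5*m**2 (g(m, k) = (-5*m)*m = -5*m**2)
J(w) = 27 (J(w) = 23 + 4 = 27)
-50/(J(g(j(5), -4)) + 1255) = -50/(27 + 1255) = -50/1282 = -50*1/1282 = -25/641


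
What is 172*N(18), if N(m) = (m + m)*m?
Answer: 111456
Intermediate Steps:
N(m) = 2*m**2 (N(m) = (2*m)*m = 2*m**2)
172*N(18) = 172*(2*18**2) = 172*(2*324) = 172*648 = 111456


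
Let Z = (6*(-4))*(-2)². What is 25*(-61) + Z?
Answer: -1621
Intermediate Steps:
Z = -96 (Z = -24*4 = -96)
25*(-61) + Z = 25*(-61) - 96 = -1525 - 96 = -1621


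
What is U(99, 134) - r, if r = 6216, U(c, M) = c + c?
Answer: -6018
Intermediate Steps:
U(c, M) = 2*c
U(99, 134) - r = 2*99 - 1*6216 = 198 - 6216 = -6018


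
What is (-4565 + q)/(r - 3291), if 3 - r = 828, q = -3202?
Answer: 2589/1372 ≈ 1.8870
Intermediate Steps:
r = -825 (r = 3 - 1*828 = 3 - 828 = -825)
(-4565 + q)/(r - 3291) = (-4565 - 3202)/(-825 - 3291) = -7767/(-4116) = -7767*(-1/4116) = 2589/1372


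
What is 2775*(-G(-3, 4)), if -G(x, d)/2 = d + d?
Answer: 44400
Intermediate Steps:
G(x, d) = -4*d (G(x, d) = -2*(d + d) = -4*d)
2775*(-G(-3, 4)) = 2775*(-(-4)*4) = 2775*(-1*(-16)) = 2775*16 = 44400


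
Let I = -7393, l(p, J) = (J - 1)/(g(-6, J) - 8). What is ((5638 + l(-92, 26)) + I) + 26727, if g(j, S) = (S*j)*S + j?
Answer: 20327203/814 ≈ 24972.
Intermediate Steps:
g(j, S) = j + j*S² (g(j, S) = j*S² + j = j + j*S²)
l(p, J) = (-1 + J)/(-14 - 6*J²) (l(p, J) = (J - 1)/(-6*(1 + J²) - 8) = (-1 + J)/((-6 - 6*J²) - 8) = (-1 + J)/(-14 - 6*J²))
((5638 + l(-92, 26)) + I) + 26727 = ((5638 + (1 - 1*26)/(2*(7 + 3*26²))) - 7393) + 26727 = ((5638 + (1 - 26)/(2*(7 + 3*676))) - 7393) + 26727 = ((5638 + (½)*(-25)/(7 + 2028)) - 7393) + 26727 = ((5638 + (½)*(-25)/2035) - 7393) + 26727 = ((5638 + (½)*(1/2035)*(-25)) - 7393) + 26727 = ((5638 - 5/814) - 7393) + 26727 = (4589327/814 - 7393) + 26727 = -1428575/814 + 26727 = 20327203/814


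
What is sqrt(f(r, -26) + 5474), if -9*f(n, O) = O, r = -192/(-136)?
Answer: 2*sqrt(12323)/3 ≈ 74.006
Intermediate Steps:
r = 24/17 (r = -192*(-1/136) = 24/17 ≈ 1.4118)
f(n, O) = -O/9
sqrt(f(r, -26) + 5474) = sqrt(-1/9*(-26) + 5474) = sqrt(26/9 + 5474) = sqrt(49292/9) = 2*sqrt(12323)/3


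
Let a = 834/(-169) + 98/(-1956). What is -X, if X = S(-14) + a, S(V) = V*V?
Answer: -31571339/165282 ≈ -191.01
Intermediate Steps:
S(V) = V**2
a = -823933/165282 (a = 834*(-1/169) + 98*(-1/1956) = -834/169 - 49/978 = -823933/165282 ≈ -4.9850)
X = 31571339/165282 (X = (-14)**2 - 823933/165282 = 196 - 823933/165282 = 31571339/165282 ≈ 191.01)
-X = -1*31571339/165282 = -31571339/165282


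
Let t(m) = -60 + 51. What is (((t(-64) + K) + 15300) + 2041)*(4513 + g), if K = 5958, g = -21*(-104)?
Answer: 155973130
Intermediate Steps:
t(m) = -9
g = 2184
(((t(-64) + K) + 15300) + 2041)*(4513 + g) = (((-9 + 5958) + 15300) + 2041)*(4513 + 2184) = ((5949 + 15300) + 2041)*6697 = (21249 + 2041)*6697 = 23290*6697 = 155973130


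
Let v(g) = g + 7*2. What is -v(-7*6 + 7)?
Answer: 21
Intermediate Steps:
v(g) = 14 + g (v(g) = g + 14 = 14 + g)
-v(-7*6 + 7) = -(14 + (-7*6 + 7)) = -(14 + (-42 + 7)) = -(14 - 35) = -1*(-21) = 21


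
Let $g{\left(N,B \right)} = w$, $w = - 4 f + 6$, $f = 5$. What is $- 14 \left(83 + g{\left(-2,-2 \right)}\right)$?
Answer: $-966$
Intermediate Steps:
$w = -14$ ($w = \left(-4\right) 5 + 6 = -20 + 6 = -14$)
$g{\left(N,B \right)} = -14$
$- 14 \left(83 + g{\left(-2,-2 \right)}\right) = - 14 \left(83 - 14\right) = \left(-14\right) 69 = -966$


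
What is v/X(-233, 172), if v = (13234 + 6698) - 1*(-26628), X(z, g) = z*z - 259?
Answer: 1552/1801 ≈ 0.86174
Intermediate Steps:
X(z, g) = -259 + z² (X(z, g) = z² - 259 = -259 + z²)
v = 46560 (v = 19932 + 26628 = 46560)
v/X(-233, 172) = 46560/(-259 + (-233)²) = 46560/(-259 + 54289) = 46560/54030 = 46560*(1/54030) = 1552/1801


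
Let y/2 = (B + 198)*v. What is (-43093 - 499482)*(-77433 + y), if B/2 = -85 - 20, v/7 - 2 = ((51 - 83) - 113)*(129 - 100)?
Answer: -341101167825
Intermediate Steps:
v = -29421 (v = 14 + 7*(((51 - 83) - 113)*(129 - 100)) = 14 + 7*((-32 - 113)*29) = 14 + 7*(-145*29) = 14 + 7*(-4205) = 14 - 29435 = -29421)
B = -210 (B = 2*(-85 - 20) = 2*(-105) = -210)
y = 706104 (y = 2*((-210 + 198)*(-29421)) = 2*(-12*(-29421)) = 2*353052 = 706104)
(-43093 - 499482)*(-77433 + y) = (-43093 - 499482)*(-77433 + 706104) = -542575*628671 = -341101167825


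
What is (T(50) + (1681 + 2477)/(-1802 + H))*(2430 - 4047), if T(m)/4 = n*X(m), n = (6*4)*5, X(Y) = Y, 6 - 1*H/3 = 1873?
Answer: -26117172774/673 ≈ -3.8807e+7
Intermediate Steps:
H = -5601 (H = 18 - 3*1873 = 18 - 5619 = -5601)
n = 120 (n = 24*5 = 120)
T(m) = 480*m (T(m) = 4*(120*m) = 480*m)
(T(50) + (1681 + 2477)/(-1802 + H))*(2430 - 4047) = (480*50 + (1681 + 2477)/(-1802 - 5601))*(2430 - 4047) = (24000 + 4158/(-7403))*(-1617) = (24000 + 4158*(-1/7403))*(-1617) = (24000 - 378/673)*(-1617) = (16151622/673)*(-1617) = -26117172774/673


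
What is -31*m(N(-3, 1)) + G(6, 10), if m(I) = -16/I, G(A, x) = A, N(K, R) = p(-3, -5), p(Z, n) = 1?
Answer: 502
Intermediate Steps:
N(K, R) = 1
-31*m(N(-3, 1)) + G(6, 10) = -(-496)/1 + 6 = -(-496) + 6 = -31*(-16) + 6 = 496 + 6 = 502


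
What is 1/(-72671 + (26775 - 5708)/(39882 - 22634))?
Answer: -17248/1253408341 ≈ -1.3761e-5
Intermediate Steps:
1/(-72671 + (26775 - 5708)/(39882 - 22634)) = 1/(-72671 + 21067/17248) = 1/(-1253408341/17248) = -17248/1253408341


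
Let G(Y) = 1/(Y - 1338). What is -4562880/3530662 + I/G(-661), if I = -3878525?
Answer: 13686913950851785/1765331 ≈ 7.7532e+9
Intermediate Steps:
G(Y) = 1/(-1338 + Y)
-4562880/3530662 + I/G(-661) = -4562880/3530662 - 3878525/(1/(-1338 - 661)) = -4562880*1/3530662 - 3878525/(1/(-1999)) = -2281440/1765331 - 3878525/(-1/1999) = -2281440/1765331 - 3878525*(-1999) = -2281440/1765331 + 7753171475 = 13686913950851785/1765331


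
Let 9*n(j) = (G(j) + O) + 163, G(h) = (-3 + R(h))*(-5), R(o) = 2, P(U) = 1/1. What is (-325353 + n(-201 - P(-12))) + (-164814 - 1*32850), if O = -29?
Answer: -4707014/9 ≈ -5.2300e+5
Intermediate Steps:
P(U) = 1
G(h) = 5 (G(h) = (-3 + 2)*(-5) = -1*(-5) = 5)
n(j) = 139/9 (n(j) = ((5 - 29) + 163)/9 = (-24 + 163)/9 = (⅑)*139 = 139/9)
(-325353 + n(-201 - P(-12))) + (-164814 - 1*32850) = (-325353 + 139/9) + (-164814 - 1*32850) = -2928038/9 + (-164814 - 32850) = -2928038/9 - 197664 = -4707014/9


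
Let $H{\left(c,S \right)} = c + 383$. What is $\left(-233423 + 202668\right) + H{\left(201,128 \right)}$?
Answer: $-30171$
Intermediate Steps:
$H{\left(c,S \right)} = 383 + c$
$\left(-233423 + 202668\right) + H{\left(201,128 \right)} = \left(-233423 + 202668\right) + \left(383 + 201\right) = -30755 + 584 = -30171$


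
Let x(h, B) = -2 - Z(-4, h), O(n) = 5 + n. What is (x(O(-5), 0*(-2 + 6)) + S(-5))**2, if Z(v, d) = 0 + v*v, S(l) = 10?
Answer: 64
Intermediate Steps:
Z(v, d) = v**2 (Z(v, d) = 0 + v**2 = v**2)
x(h, B) = -18 (x(h, B) = -2 - 1*(-4)**2 = -2 - 1*16 = -2 - 16 = -18)
(x(O(-5), 0*(-2 + 6)) + S(-5))**2 = (-18 + 10)**2 = (-8)**2 = 64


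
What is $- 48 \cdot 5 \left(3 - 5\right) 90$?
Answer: $43200$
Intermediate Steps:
$- 48 \cdot 5 \left(3 - 5\right) 90 = - 48 \cdot 5 \left(-2\right) 90 = \left(-48\right) \left(-10\right) 90 = 480 \cdot 90 = 43200$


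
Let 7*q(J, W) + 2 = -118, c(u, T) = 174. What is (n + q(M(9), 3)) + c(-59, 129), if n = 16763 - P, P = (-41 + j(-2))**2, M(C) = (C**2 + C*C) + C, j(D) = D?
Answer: 105496/7 ≈ 15071.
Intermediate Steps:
M(C) = C + 2*C**2 (M(C) = (C**2 + C**2) + C = 2*C**2 + C = C + 2*C**2)
q(J, W) = -120/7 (q(J, W) = -2/7 + (1/7)*(-118) = -2/7 - 118/7 = -120/7)
P = 1849 (P = (-41 - 2)**2 = (-43)**2 = 1849)
n = 14914 (n = 16763 - 1*1849 = 16763 - 1849 = 14914)
(n + q(M(9), 3)) + c(-59, 129) = (14914 - 120/7) + 174 = 104278/7 + 174 = 105496/7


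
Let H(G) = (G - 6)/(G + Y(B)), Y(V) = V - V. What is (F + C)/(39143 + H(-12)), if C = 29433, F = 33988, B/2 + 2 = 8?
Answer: 126842/78289 ≈ 1.6202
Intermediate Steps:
B = 12 (B = -4 + 2*8 = -4 + 16 = 12)
Y(V) = 0
H(G) = (-6 + G)/G (H(G) = (G - 6)/(G + 0) = (-6 + G)/G)
(F + C)/(39143 + H(-12)) = (33988 + 29433)/(39143 + (-6 - 12)/(-12)) = 63421/(39143 - 1/12*(-18)) = 63421/(39143 + 3/2) = 63421/(78289/2) = 63421*(2/78289) = 126842/78289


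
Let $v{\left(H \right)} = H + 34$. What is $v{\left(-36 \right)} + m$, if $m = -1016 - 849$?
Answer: $-1867$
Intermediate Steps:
$m = -1865$ ($m = -1016 - 849 = -1865$)
$v{\left(H \right)} = 34 + H$
$v{\left(-36 \right)} + m = \left(34 - 36\right) - 1865 = -2 - 1865 = -1867$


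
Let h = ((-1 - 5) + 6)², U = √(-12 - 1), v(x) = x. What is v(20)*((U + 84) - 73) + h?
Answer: 220 + 20*I*√13 ≈ 220.0 + 72.111*I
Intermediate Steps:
U = I*√13 (U = √(-13) = I*√13 ≈ 3.6056*I)
h = 0 (h = (-6 + 6)² = 0² = 0)
v(20)*((U + 84) - 73) + h = 20*((I*√13 + 84) - 73) + 0 = 20*((84 + I*√13) - 73) + 0 = 20*(11 + I*√13) + 0 = (220 + 20*I*√13) + 0 = 220 + 20*I*√13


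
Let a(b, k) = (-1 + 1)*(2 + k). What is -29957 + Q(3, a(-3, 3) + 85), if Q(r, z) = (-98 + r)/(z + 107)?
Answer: -5751839/192 ≈ -29958.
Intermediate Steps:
a(b, k) = 0 (a(b, k) = 0*(2 + k) = 0)
Q(r, z) = (-98 + r)/(107 + z)
-29957 + Q(3, a(-3, 3) + 85) = -29957 + (-98 + 3)/(107 + (0 + 85)) = -29957 - 95/(107 + 85) = -29957 - 95/192 = -5751839/192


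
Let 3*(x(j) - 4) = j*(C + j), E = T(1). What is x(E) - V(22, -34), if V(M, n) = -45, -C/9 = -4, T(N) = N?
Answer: 184/3 ≈ 61.333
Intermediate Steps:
C = 36 (C = -9*(-4) = 36)
E = 1
x(j) = 4 + j*(36 + j)/3 (x(j) = 4 + (j*(36 + j))/3 = 4 + j*(36 + j)/3)
x(E) - V(22, -34) = (4 + 12*1 + (⅓)*1²) - 1*(-45) = (4 + 12 + (⅓)*1) + 45 = (4 + 12 + ⅓) + 45 = 49/3 + 45 = 184/3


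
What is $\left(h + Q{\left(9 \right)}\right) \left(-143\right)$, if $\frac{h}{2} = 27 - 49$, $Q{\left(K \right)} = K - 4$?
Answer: $5577$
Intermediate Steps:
$Q{\left(K \right)} = -4 + K$ ($Q{\left(K \right)} = K - 4 = -4 + K$)
$h = -44$ ($h = 2 \left(27 - 49\right) = 2 \left(-22\right) = -44$)
$\left(h + Q{\left(9 \right)}\right) \left(-143\right) = \left(-44 + \left(-4 + 9\right)\right) \left(-143\right) = \left(-44 + 5\right) \left(-143\right) = \left(-39\right) \left(-143\right) = 5577$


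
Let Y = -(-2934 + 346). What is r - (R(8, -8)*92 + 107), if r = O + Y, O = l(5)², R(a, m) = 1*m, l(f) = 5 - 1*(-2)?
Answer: 3266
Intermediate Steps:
l(f) = 7 (l(f) = 5 + 2 = 7)
R(a, m) = m
Y = 2588 (Y = -1*(-2588) = 2588)
O = 49 (O = 7² = 49)
r = 2637 (r = 49 + 2588 = 2637)
r - (R(8, -8)*92 + 107) = 2637 - (-8*92 + 107) = 2637 - (-736 + 107) = 2637 - 1*(-629) = 2637 + 629 = 3266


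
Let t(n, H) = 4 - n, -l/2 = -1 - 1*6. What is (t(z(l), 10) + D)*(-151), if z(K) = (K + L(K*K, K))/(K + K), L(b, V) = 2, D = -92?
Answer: 93620/7 ≈ 13374.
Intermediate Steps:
l = 14 (l = -2*(-1 - 1*6) = -2*(-1 - 6) = -2*(-7) = 14)
z(K) = (2 + K)/(2*K) (z(K) = (K + 2)/(K + K) = (2 + K)/((2*K)) = (2 + K)*(1/(2*K)) = (2 + K)/(2*K))
(t(z(l), 10) + D)*(-151) = ((4 - (2 + 14)/(2*14)) - 92)*(-151) = ((4 - 16/(2*14)) - 92)*(-151) = ((4 - 1*4/7) - 92)*(-151) = ((4 - 4/7) - 92)*(-151) = (24/7 - 92)*(-151) = -620/7*(-151) = 93620/7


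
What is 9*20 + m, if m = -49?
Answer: 131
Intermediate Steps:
9*20 + m = 9*20 - 49 = 180 - 49 = 131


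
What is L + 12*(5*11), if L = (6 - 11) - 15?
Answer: 640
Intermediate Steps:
L = -20 (L = -5 - 15 = -20)
L + 12*(5*11) = -20 + 12*(5*11) = -20 + 12*55 = -20 + 660 = 640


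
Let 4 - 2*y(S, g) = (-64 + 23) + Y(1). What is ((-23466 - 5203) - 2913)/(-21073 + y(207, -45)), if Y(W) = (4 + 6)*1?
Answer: 63164/42111 ≈ 1.4999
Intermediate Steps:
Y(W) = 10 (Y(W) = 10*1 = 10)
y(S, g) = 35/2 (y(S, g) = 2 - ((-64 + 23) + 10)/2 = 2 - (-41 + 10)/2 = 2 - ½*(-31) = 2 + 31/2 = 35/2)
((-23466 - 5203) - 2913)/(-21073 + y(207, -45)) = ((-23466 - 5203) - 2913)/(-21073 + 35/2) = (-28669 - 2913)/(-42111/2) = -31582*(-2/42111) = 63164/42111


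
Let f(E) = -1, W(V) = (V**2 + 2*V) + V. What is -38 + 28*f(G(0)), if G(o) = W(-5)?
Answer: -66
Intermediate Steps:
W(V) = V**2 + 3*V
G(o) = 10 (G(o) = -5*(3 - 5) = -5*(-2) = 10)
-38 + 28*f(G(0)) = -38 + 28*(-1) = -38 - 28 = -66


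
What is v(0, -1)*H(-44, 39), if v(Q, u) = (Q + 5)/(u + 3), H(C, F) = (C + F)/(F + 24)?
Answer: -25/126 ≈ -0.19841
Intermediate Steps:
H(C, F) = (C + F)/(24 + F)
v(Q, u) = (5 + Q)/(3 + u)
v(0, -1)*H(-44, 39) = ((5 + 0)/(3 - 1))*((-44 + 39)/(24 + 39)) = (5/2)*(-5/63) = -25/126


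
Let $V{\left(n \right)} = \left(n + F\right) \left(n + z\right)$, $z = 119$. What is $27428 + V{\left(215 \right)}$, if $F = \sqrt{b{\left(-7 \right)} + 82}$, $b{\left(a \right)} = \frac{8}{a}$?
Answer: $99238 + \frac{334 \sqrt{3962}}{7} \approx 1.0224 \cdot 10^{5}$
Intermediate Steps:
$F = \frac{\sqrt{3962}}{7}$ ($F = \sqrt{\frac{8}{-7} + 82} = \sqrt{8 \left(- \frac{1}{7}\right) + 82} = \sqrt{- \frac{8}{7} + 82} = \sqrt{\frac{566}{7}} = \frac{\sqrt{3962}}{7} \approx 8.9921$)
$V{\left(n \right)} = \left(119 + n\right) \left(n + \frac{\sqrt{3962}}{7}\right)$ ($V{\left(n \right)} = \left(n + \frac{\sqrt{3962}}{7}\right) \left(n + 119\right) = \left(n + \frac{\sqrt{3962}}{7}\right) \left(119 + n\right) = \left(119 + n\right) \left(n + \frac{\sqrt{3962}}{7}\right)$)
$27428 + V{\left(215 \right)} = 27428 + \left(215^{2} + 17 \sqrt{3962} + 119 \cdot 215 + \frac{1}{7} \cdot 215 \sqrt{3962}\right) = 27428 + \left(46225 + 17 \sqrt{3962} + 25585 + \frac{215 \sqrt{3962}}{7}\right) = 27428 + \left(71810 + \frac{334 \sqrt{3962}}{7}\right) = 99238 + \frac{334 \sqrt{3962}}{7}$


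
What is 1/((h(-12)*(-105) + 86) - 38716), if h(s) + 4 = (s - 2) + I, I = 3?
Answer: -1/37055 ≈ -2.6987e-5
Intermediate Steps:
h(s) = -3 + s (h(s) = -4 + ((s - 2) + 3) = -4 + ((-2 + s) + 3) = -4 + (1 + s) = -3 + s)
1/((h(-12)*(-105) + 86) - 38716) = 1/(((-3 - 12)*(-105) + 86) - 38716) = 1/((-15*(-105) + 86) - 38716) = 1/((1575 + 86) - 38716) = 1/(1661 - 38716) = 1/(-37055) = -1/37055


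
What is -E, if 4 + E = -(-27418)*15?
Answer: -411266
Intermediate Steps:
E = 411266 (E = -4 - (-27418)*15 = -4 - 27418*(-15) = -4 + 411270 = 411266)
-E = -1*411266 = -411266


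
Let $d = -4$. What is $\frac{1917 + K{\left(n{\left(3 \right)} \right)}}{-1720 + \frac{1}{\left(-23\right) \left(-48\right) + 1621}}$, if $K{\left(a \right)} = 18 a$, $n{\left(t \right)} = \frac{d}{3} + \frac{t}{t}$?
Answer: $- \frac{1735825}{1562333} \approx -1.111$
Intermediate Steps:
$n{\left(t \right)} = - \frac{1}{3}$ ($n{\left(t \right)} = - \frac{4}{3} + \frac{t}{t} = \left(-4\right) \frac{1}{3} + 1 = - \frac{4}{3} + 1 = - \frac{1}{3}$)
$\frac{1917 + K{\left(n{\left(3 \right)} \right)}}{-1720 + \frac{1}{\left(-23\right) \left(-48\right) + 1621}} = \frac{1917 + 18 \left(- \frac{1}{3}\right)}{-1720 + \frac{1}{\left(-23\right) \left(-48\right) + 1621}} = \frac{1917 - 6}{-1720 + \frac{1}{1104 + 1621}} = \frac{1911}{-1720 + \frac{1}{2725}} = \frac{1911}{- \frac{4686999}{2725}} = 1911 \left(- \frac{2725}{4686999}\right) = - \frac{1735825}{1562333}$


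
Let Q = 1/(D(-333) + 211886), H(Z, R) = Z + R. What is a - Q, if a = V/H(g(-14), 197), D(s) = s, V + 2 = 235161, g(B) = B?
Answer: 49748591744/38714199 ≈ 1285.0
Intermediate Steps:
H(Z, R) = R + Z
V = 235159 (V = -2 + 235161 = 235159)
a = 235159/183 (a = 235159/(197 - 14) = 235159/183 ≈ 1285.0)
Q = 1/211553 (Q = 1/(-333 + 211886) = 1/211553 ≈ 4.7269e-6)
a - Q = 235159/183 - 1*1/211553 = 235159/183 - 1/211553 = 49748591744/38714199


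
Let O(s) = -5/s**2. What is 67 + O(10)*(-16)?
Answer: 339/5 ≈ 67.800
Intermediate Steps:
O(s) = -5/s**2
67 + O(10)*(-16) = 67 - 5/10**2*(-16) = 67 - 5*1/100*(-16) = 67 - 1/20*(-16) = 67 + 4/5 = 339/5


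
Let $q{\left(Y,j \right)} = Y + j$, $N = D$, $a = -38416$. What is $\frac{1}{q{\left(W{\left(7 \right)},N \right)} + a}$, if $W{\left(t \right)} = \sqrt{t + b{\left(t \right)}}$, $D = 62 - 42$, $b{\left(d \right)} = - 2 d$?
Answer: $- \frac{38396}{1474252823} - \frac{i \sqrt{7}}{1474252823} \approx -2.6044 \cdot 10^{-5} - 1.7946 \cdot 10^{-9} i$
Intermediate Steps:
$D = 20$ ($D = 62 - 42 = 20$)
$W{\left(t \right)} = \sqrt{- t}$ ($W{\left(t \right)} = \sqrt{t - 2 t} = \sqrt{- t}$)
$N = 20$
$\frac{1}{q{\left(W{\left(7 \right)},N \right)} + a} = \frac{1}{\left(\sqrt{\left(-1\right) 7} + 20\right) - 38416} = \frac{1}{\left(\sqrt{-7} + 20\right) - 38416} = \frac{1}{\left(i \sqrt{7} + 20\right) - 38416} = \frac{1}{\left(20 + i \sqrt{7}\right) - 38416} = \frac{1}{-38396 + i \sqrt{7}}$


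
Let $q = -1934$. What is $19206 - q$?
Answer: $21140$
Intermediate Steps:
$19206 - q = 19206 - -1934 = 19206 + 1934 = 21140$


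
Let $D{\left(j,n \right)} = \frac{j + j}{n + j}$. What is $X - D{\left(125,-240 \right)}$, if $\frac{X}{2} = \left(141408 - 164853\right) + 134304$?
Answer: $\frac{5099564}{23} \approx 2.2172 \cdot 10^{5}$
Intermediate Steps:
$D{\left(j,n \right)} = \frac{2 j}{j + n}$
$X = 221718$ ($X = 2 \left(\left(141408 - 164853\right) + 134304\right) = 2 \left(-23445 + 134304\right) = 2 \cdot 110859 = 221718$)
$X - D{\left(125,-240 \right)} = 221718 - 2 \cdot 125 \frac{1}{125 - 240} = 221718 - 2 \cdot 125 \frac{1}{-115} = 221718 - 2 \cdot 125 \left(- \frac{1}{115}\right) = 221718 - - \frac{50}{23} = 221718 + \frac{50}{23} = \frac{5099564}{23}$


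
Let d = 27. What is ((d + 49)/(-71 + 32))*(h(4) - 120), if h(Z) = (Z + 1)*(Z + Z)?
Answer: 6080/39 ≈ 155.90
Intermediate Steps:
h(Z) = 2*Z*(1 + Z) (h(Z) = (1 + Z)*(2*Z) = 2*Z*(1 + Z))
((d + 49)/(-71 + 32))*(h(4) - 120) = ((27 + 49)/(-71 + 32))*(2*4*(1 + 4) - 120) = (76/(-39))*(2*4*5 - 120) = (76*(-1/39))*(40 - 120) = -76/39*(-80) = 6080/39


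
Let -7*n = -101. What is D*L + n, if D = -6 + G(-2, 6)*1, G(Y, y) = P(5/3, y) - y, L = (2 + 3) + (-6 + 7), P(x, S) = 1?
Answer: -361/7 ≈ -51.571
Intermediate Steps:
n = 101/7 (n = -1/7*(-101) = 101/7 ≈ 14.429)
L = 6 (L = 5 + 1 = 6)
G(Y, y) = 1 - y
D = -11 (D = -6 + (1 - 1*6)*1 = -6 + (1 - 6)*1 = -6 - 5*1 = -6 - 5 = -11)
D*L + n = -11*6 + 101/7 = -66 + 101/7 = -361/7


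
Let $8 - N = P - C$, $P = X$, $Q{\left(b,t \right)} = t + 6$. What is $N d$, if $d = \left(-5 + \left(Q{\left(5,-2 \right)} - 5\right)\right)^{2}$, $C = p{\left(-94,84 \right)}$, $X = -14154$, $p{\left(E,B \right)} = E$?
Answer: $506448$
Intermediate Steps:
$Q{\left(b,t \right)} = 6 + t$
$C = -94$
$P = -14154$
$N = 14068$ ($N = 8 - \left(-14154 - -94\right) = 8 - \left(-14154 + 94\right) = 8 - -14060 = 8 + 14060 = 14068$)
$d = 36$ ($d = \left(-5 + \left(\left(6 - 2\right) - 5\right)\right)^{2} = \left(-5 + \left(4 - 5\right)\right)^{2} = \left(-5 - 1\right)^{2} = \left(-6\right)^{2} = 36$)
$N d = 14068 \cdot 36 = 506448$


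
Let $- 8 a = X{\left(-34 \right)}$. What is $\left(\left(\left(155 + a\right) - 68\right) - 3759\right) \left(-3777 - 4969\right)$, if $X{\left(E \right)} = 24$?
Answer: $32141550$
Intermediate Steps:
$a = -3$ ($a = \left(- \frac{1}{8}\right) 24 = -3$)
$\left(\left(\left(155 + a\right) - 68\right) - 3759\right) \left(-3777 - 4969\right) = \left(\left(\left(155 - 3\right) - 68\right) - 3759\right) \left(-3777 - 4969\right) = \left(\left(152 - 68\right) - 3759\right) \left(-8746\right) = \left(84 - 3759\right) \left(-8746\right) = \left(-3675\right) \left(-8746\right) = 32141550$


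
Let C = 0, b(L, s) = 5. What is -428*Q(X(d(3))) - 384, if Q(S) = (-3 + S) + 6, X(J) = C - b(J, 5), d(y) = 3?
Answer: 472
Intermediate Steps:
X(J) = -5 (X(J) = 0 - 1*5 = 0 - 5 = -5)
Q(S) = 3 + S
-428*Q(X(d(3))) - 384 = -428*(3 - 5) - 384 = -428*(-2) - 384 = 856 - 384 = 472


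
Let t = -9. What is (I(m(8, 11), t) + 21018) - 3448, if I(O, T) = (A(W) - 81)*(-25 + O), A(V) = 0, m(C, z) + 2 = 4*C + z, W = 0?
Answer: 16274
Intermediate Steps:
m(C, z) = -2 + z + 4*C (m(C, z) = -2 + (4*C + z) = -2 + (z + 4*C) = -2 + z + 4*C)
I(O, T) = 2025 - 81*O (I(O, T) = (0 - 81)*(-25 + O) = -81*(-25 + O) = 2025 - 81*O)
(I(m(8, 11), t) + 21018) - 3448 = ((2025 - 81*(-2 + 11 + 4*8)) + 21018) - 3448 = ((2025 - 81*(-2 + 11 + 32)) + 21018) - 3448 = ((2025 - 81*41) + 21018) - 3448 = ((2025 - 3321) + 21018) - 3448 = (-1296 + 21018) - 3448 = 19722 - 3448 = 16274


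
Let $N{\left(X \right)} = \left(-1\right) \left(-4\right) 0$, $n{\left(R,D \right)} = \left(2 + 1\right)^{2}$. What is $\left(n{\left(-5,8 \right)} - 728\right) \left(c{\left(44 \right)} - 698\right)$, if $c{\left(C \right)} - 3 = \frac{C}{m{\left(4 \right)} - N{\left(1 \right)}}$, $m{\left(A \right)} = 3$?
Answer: $\frac{1467479}{3} \approx 4.8916 \cdot 10^{5}$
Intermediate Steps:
$n{\left(R,D \right)} = 9$ ($n{\left(R,D \right)} = 3^{2} = 9$)
$N{\left(X \right)} = 0$ ($N{\left(X \right)} = 4 \cdot 0 = 0$)
$c{\left(C \right)} = 3 + \frac{C}{3}$ ($c{\left(C \right)} = 3 + \frac{C}{3 - 0} = 3 + \frac{C}{3 + 0} = 3 + \frac{C}{3}$)
$\left(n{\left(-5,8 \right)} - 728\right) \left(c{\left(44 \right)} - 698\right) = \left(9 - 728\right) \left(\left(3 + \frac{1}{3} \cdot 44\right) - 698\right) = - 719 \left(\left(3 + \frac{44}{3}\right) - 698\right) = - 719 \left(\frac{53}{3} - 698\right) = \left(-719\right) \left(- \frac{2041}{3}\right) = \frac{1467479}{3}$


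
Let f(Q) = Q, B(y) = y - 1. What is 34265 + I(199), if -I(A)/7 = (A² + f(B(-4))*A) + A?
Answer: -237370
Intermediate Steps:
B(y) = -1 + y
I(A) = -7*A² + 28*A (I(A) = -7*((A² + (-1 - 4)*A) + A) = -7*((A² - 5*A) + A) = -7*(A² - 4*A) = -7*A² + 28*A)
34265 + I(199) = 34265 + 7*199*(4 - 1*199) = 34265 + 7*199*(4 - 199) = 34265 + 7*199*(-195) = 34265 - 271635 = -237370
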